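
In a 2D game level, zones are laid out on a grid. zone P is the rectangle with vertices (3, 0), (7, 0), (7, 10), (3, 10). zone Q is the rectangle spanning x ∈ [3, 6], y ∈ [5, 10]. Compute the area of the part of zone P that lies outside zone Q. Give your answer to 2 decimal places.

25.00

|zone P∩zone Q|: x∈[3,6], y∈[5,10] → 3·5 = 15.
|zone P| = 40.
|zone P ∖ zone Q| = |zone P| − |zone P∩zone Q| = 40 − 15 = 25.00.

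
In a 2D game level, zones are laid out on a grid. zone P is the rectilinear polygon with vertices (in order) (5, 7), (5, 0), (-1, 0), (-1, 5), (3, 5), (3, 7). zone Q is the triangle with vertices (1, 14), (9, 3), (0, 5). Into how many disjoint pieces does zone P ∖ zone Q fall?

zone P ∖ zone Q is a single connected region.

1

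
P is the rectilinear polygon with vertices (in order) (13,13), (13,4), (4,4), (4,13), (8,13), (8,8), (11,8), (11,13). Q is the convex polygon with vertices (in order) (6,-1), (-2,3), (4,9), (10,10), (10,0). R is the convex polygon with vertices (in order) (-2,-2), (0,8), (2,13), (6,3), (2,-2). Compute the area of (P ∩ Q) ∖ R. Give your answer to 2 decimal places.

26.13

|P ∩ Q| = 29.3333.
|(P ∩ Q) ∩ R| = 3.2.
|(P ∩ Q) ∖ R| = 29.3333 − 3.2 = 26.13.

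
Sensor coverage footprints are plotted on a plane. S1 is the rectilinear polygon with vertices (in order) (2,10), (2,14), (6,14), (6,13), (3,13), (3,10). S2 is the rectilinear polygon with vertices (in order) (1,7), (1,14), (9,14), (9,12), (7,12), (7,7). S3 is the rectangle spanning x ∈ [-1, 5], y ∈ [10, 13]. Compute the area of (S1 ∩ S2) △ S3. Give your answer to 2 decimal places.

|S1 ∩ S2| = 7.
|(S1 ∩ S2) ∩ S3| = 3.
|(S1 ∩ S2) △ S3| = 7 + 18 − 6 = 19.00.

19.00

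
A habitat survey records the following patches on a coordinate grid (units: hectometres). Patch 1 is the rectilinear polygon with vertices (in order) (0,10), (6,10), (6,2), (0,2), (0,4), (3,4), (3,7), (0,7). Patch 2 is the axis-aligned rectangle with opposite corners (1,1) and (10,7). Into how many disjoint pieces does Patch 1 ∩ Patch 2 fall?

1

Patch 1 ∩ Patch 2 is a single connected region.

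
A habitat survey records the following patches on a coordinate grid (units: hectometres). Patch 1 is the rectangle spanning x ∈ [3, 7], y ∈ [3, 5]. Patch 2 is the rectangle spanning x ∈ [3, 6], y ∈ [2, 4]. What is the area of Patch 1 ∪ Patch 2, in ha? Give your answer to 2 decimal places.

11.00

By inclusion–exclusion:
Individual areas: |Patch 1| = 8, |Patch 2| = 6.
|Patch 1∩Patch 2|: x∈[3,6], y∈[3,4] → 3·1 = 3.
|Patch 1 ∪ Patch 2| = 14 − 3 = 11.00.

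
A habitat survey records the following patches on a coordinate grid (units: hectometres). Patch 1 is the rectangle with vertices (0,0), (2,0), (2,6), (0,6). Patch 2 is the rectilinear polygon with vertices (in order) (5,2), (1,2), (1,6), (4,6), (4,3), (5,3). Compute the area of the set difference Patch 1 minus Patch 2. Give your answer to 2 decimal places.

|Patch 1| = 12, |Patch 1∩Patch 2| = 4.
|Patch 1 ∖ Patch 2| = |Patch 1| − |Patch 1∩Patch 2| = 12 − 4 = 8.00.

8.00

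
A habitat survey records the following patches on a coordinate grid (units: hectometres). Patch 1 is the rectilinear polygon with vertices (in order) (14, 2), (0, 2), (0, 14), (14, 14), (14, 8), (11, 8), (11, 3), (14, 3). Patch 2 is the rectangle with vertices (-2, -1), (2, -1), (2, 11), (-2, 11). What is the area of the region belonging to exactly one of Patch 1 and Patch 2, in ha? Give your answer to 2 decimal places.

165.00

|Patch 1| = 153, |Patch 2| = 48, |Patch 1∩Patch 2| = 18.
|Patch 1 △ Patch 2| = |Patch 1| + |Patch 2| − 2·|Patch 1∩Patch 2| = 153 + 48 − 36 = 165.00.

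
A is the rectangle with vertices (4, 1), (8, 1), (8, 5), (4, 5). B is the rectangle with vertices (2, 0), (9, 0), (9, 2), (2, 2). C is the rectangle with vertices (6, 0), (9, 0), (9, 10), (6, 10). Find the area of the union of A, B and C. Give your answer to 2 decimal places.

By inclusion–exclusion:
Individual areas: |A| = 16, |B| = 14, |C| = 30.
|A∩B|: x∈[4,8], y∈[1,2] → 4·1 = 4.
|A∩C|: x∈[6,8], y∈[1,5] → 2·4 = 8.
|B∩C|: x∈[6,9], y∈[0,2] → 3·2 = 6.
|A∩B∩C| = 2.
|A ∪ B ∪ C| = 60 − 18 + 2 = 44.00.

44.00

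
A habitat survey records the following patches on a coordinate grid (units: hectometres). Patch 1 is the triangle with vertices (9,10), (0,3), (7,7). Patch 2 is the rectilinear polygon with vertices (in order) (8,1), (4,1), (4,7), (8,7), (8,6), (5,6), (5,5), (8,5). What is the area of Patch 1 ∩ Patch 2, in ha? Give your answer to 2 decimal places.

The intersection is the polygon with vertices (5.143,7), (7,7), (5.25,6), (5,6), (5,5.857), (4,5.286), (4,6.111).
By the shoelace formula its area is 2.05.

2.05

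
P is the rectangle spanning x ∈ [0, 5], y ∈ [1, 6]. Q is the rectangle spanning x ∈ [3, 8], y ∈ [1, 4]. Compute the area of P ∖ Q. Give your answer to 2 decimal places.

19.00

|P∩Q|: x∈[3,5], y∈[1,4] → 2·3 = 6.
|P| = 25.
|P ∖ Q| = |P| − |P∩Q| = 25 − 6 = 19.00.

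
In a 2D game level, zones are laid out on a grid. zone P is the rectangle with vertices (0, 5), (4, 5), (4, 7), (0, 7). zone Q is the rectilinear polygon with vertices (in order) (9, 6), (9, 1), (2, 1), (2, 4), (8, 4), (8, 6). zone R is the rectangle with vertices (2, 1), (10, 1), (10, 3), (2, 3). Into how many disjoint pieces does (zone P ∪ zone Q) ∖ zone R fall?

2

(zone P ∪ zone Q) ∖ zone R splits into 2 disjoint pieces (area 8, area 9).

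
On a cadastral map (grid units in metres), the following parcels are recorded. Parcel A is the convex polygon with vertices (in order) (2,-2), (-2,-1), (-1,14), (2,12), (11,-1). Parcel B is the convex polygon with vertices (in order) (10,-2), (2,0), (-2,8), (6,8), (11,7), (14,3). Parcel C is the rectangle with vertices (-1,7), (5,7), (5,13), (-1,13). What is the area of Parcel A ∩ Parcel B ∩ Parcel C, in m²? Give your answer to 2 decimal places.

5.96

The intersection is the polygon with vertices (4.769,8), (5,7.667), (5,7), (-1,7), (-1,8).
By the shoelace formula its area is 5.96.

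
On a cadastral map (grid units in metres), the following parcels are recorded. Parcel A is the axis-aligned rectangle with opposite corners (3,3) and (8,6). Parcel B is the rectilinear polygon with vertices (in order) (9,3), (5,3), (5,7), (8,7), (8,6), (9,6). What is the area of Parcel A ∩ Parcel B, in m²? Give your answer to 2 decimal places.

The intersection is the polygon with vertices (8,3), (5,3), (5,6), (8,6).
By the shoelace formula its area is 9.00.

9.00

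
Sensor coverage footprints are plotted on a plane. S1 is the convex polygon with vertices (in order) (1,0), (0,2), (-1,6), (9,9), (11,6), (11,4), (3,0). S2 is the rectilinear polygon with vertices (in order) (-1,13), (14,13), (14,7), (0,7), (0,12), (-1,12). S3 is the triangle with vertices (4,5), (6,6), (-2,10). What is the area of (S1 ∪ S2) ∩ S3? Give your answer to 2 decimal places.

The region (S1 ∪ S2) ∩ S3 is the polygon with vertices (2.333,7), (1.6,7), (0,8.333), (0,9), (6,6), (4,5), (1.794,6.838).
By the shoelace formula its area is 7.27.

7.27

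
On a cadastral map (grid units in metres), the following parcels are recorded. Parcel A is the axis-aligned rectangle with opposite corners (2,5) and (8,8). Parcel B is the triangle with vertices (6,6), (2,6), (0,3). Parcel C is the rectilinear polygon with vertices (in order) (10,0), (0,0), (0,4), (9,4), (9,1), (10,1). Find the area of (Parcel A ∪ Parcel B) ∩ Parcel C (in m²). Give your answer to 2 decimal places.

The region (Parcel A ∪ Parcel B) ∩ Parcel C is the polygon with vertices (0,3), (0.667,4), (2,4).
By the shoelace formula its area is 0.67.

0.67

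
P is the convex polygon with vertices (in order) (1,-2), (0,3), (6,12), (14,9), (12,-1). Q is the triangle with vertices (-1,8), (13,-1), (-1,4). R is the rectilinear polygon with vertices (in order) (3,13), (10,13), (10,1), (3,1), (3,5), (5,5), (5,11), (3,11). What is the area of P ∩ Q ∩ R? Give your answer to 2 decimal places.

11.65

The intersection is the polygon with vertices (9.889,1), (7.4,1), (3,2.571), (3,5), (3.667,5).
By the shoelace formula its area is 11.65.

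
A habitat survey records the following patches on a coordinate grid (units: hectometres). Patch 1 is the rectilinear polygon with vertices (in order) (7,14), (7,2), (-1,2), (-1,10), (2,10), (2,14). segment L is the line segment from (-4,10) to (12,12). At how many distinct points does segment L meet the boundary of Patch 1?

The segment meets the boundary at (7,11.375), (2,10.75).

2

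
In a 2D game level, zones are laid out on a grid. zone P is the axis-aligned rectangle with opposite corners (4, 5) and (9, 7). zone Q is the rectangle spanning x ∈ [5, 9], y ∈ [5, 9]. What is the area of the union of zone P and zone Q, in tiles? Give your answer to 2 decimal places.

18.00

By inclusion–exclusion:
Individual areas: |zone P| = 10, |zone Q| = 16.
|zone P∩zone Q|: x∈[5,9], y∈[5,7] → 4·2 = 8.
|zone P ∪ zone Q| = 26 − 8 = 18.00.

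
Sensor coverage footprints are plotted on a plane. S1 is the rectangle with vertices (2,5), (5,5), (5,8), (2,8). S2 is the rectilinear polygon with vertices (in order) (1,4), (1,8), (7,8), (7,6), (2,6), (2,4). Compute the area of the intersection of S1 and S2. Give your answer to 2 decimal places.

6.00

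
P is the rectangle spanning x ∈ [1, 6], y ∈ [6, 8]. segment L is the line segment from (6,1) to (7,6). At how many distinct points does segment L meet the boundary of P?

The segment lies entirely outside P and never meets its boundary.

0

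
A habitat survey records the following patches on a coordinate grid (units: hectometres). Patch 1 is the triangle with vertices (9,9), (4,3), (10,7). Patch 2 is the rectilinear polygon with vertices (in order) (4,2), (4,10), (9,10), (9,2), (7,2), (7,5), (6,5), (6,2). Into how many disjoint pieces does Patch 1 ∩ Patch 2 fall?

Patch 1 ∩ Patch 2 is a single connected region.

1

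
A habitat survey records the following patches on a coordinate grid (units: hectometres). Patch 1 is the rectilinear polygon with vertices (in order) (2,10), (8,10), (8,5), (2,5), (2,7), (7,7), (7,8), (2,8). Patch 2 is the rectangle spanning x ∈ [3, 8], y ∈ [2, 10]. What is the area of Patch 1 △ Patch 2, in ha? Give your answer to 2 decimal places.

|Patch 1| = 25, |Patch 2| = 40, |Patch 1∩Patch 2| = 21.
|Patch 1 △ Patch 2| = |Patch 1| + |Patch 2| − 2·|Patch 1∩Patch 2| = 25 + 40 − 42 = 23.00.

23.00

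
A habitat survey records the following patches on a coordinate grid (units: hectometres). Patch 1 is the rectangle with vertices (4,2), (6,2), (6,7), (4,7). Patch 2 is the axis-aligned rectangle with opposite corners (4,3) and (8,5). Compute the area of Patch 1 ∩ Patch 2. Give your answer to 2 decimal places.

|Patch 1∩Patch 2|: x∈[4,6], y∈[3,5] → 2·2 = 4.

4.00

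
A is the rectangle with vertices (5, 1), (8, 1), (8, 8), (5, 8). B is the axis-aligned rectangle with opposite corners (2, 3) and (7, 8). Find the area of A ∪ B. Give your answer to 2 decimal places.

36.00

By inclusion–exclusion:
Individual areas: |A| = 21, |B| = 25.
|A∩B|: x∈[5,7], y∈[3,8] → 2·5 = 10.
|A ∪ B| = 46 − 10 = 36.00.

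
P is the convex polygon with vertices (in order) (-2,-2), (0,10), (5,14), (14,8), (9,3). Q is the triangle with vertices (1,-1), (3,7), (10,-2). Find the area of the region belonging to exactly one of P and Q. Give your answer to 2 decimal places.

|P| = 134, |Q| = 37, |P∩Q| = 19.385.
|P △ Q| = |P| + |Q| − 2·|P∩Q| = 134 + 37 − 38.77 = 132.23.

132.23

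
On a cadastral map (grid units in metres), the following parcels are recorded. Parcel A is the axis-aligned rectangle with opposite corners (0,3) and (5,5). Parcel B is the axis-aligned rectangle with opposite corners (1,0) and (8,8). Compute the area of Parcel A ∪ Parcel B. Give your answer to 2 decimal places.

By inclusion–exclusion:
Individual areas: |Parcel A| = 10, |Parcel B| = 56.
|Parcel A∩Parcel B|: x∈[1,5], y∈[3,5] → 4·2 = 8.
|Parcel A ∪ Parcel B| = 66 − 8 = 58.00.

58.00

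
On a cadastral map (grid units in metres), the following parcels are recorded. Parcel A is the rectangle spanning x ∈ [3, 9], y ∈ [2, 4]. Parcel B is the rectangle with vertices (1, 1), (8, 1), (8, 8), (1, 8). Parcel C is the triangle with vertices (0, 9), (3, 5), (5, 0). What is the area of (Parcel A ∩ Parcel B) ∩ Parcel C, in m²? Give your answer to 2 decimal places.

0.89

The region (Parcel A ∩ Parcel B) ∩ Parcel C is the polygon with vertices (3,4), (3.4,4), (4.2,2), (3.889,2), (3,3.6).
By the shoelace formula its area is 0.89.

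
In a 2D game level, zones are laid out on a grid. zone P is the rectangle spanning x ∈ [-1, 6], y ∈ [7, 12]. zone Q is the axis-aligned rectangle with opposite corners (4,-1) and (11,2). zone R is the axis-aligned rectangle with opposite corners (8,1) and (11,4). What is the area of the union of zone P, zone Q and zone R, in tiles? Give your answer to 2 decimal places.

62.00

By inclusion–exclusion:
Individual areas: |zone P| = 35, |zone Q| = 21, |zone R| = 9.
|zone P∩zone Q| = 0 (no overlap).
|zone P∩zone R| = 0 (no overlap).
|zone Q∩zone R|: x∈[8,11], y∈[1,2] → 3·1 = 3.
|zone P∩zone Q∩zone R| = 0.
|zone P ∪ zone Q ∪ zone R| = 65 − 3 + 0 = 62.00.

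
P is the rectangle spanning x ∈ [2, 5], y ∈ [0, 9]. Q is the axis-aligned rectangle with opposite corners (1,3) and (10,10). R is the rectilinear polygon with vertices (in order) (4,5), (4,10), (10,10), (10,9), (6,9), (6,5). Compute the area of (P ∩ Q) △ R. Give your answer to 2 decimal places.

|P ∩ Q| = 18.
|(P ∩ Q) ∩ R| = 4.
|(P ∩ Q) △ R| = 18 + 14 − 8 = 24.00.

24.00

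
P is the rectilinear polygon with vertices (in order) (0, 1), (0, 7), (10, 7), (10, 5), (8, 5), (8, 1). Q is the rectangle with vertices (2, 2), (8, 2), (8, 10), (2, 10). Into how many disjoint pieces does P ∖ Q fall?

P ∖ Q splits into 2 disjoint pieces (area 18, area 4).

2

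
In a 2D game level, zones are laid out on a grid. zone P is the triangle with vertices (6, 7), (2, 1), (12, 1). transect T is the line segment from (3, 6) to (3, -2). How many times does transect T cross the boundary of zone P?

2

The segment meets the boundary at (3,1), (3,2.5).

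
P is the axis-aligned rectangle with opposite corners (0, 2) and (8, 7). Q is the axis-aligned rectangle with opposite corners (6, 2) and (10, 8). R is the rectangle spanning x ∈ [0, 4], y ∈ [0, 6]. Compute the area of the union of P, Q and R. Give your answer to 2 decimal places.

By inclusion–exclusion:
Individual areas: |P| = 40, |Q| = 24, |R| = 24.
|P∩Q|: x∈[6,8], y∈[2,7] → 2·5 = 10.
|P∩R|: x∈[0,4], y∈[2,6] → 4·4 = 16.
|Q∩R| = 0 (no overlap).
|P∩Q∩R| = 0.
|P ∪ Q ∪ R| = 88 − 26 + 0 = 62.00.

62.00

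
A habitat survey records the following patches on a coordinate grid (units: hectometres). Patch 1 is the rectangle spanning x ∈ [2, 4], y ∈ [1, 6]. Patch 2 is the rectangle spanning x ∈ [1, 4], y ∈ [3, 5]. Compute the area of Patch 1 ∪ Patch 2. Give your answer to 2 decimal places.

By inclusion–exclusion:
Individual areas: |Patch 1| = 10, |Patch 2| = 6.
|Patch 1∩Patch 2|: x∈[2,4], y∈[3,5] → 2·2 = 4.
|Patch 1 ∪ Patch 2| = 16 − 4 = 12.00.

12.00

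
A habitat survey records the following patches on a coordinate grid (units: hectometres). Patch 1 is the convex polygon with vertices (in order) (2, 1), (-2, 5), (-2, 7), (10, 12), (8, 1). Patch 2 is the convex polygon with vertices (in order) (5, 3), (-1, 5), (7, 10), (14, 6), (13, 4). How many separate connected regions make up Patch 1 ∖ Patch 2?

Patch 1 ∖ Patch 2 is a single connected region.

1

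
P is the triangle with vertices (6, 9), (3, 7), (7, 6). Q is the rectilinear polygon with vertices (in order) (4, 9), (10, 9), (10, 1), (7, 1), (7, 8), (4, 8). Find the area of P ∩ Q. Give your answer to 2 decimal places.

0.92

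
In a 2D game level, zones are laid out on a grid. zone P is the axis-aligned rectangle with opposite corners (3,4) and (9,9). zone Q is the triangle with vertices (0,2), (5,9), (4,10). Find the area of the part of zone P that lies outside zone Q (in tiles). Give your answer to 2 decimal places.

|zone P| = 30, |zone P∩zone Q| = 2.55.
|zone P ∖ zone Q| = |zone P| − |zone P∩zone Q| = 30 − 2.55 = 27.45.

27.45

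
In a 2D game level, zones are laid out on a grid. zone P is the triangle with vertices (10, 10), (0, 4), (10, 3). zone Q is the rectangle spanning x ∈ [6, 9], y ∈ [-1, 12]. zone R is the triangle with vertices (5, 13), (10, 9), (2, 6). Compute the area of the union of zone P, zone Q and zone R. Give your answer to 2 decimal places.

72.41

By inclusion–exclusion:
Individual areas: |zone P| = 35, |zone Q| = 39, |zone R| = 23.5.
|zone P∩zone Q| = 15.75.
|zone P∩zone R| = 1.8651.
|zone Q∩zone R| = 8.7875.
|zone P∩zone Q∩zone R| = 1.3125.
|zone P ∪ zone Q ∪ zone R| = 97.5 − 26.4026 + 1.3125 = 72.41.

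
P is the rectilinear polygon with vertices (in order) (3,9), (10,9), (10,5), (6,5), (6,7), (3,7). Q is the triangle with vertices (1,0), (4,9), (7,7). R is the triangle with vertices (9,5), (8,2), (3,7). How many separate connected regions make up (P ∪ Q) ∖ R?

2

(P ∪ Q) ∖ R splits into 2 disjoint pieces (area 21.9833, area 8.5673).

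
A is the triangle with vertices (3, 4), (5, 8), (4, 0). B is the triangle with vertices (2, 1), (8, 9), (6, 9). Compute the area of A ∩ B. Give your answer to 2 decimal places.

The intersection is the polygon with vertices (4.55,4.4), (3.312,2.75), (3.167,3.333), (4.833,6.667).
By the shoelace formula its area is 1.90.

1.90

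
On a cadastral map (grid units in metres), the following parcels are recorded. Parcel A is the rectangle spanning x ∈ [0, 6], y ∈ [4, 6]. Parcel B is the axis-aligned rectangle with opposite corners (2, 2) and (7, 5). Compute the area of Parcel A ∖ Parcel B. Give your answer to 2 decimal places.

|Parcel A∩Parcel B|: x∈[2,6], y∈[4,5] → 4·1 = 4.
|Parcel A| = 12.
|Parcel A ∖ Parcel B| = |Parcel A| − |Parcel A∩Parcel B| = 12 − 4 = 8.00.

8.00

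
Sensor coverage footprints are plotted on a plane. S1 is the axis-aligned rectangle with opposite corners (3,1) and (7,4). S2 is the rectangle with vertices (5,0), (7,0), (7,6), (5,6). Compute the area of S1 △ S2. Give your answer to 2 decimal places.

|S1∩S2|: x∈[5,7], y∈[1,4] → 2·3 = 6.
|S1 △ S2| = |S1| + |S2| − 2·|S1∩S2| = 12 + 12 − 12 = 12.00.

12.00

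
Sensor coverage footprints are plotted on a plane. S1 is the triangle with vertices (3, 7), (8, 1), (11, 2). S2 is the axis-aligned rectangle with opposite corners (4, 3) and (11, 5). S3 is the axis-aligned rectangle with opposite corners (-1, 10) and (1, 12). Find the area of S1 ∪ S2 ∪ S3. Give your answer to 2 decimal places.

24.90

By inclusion–exclusion:
Individual areas: |S1| = 11.5, |S2| = 14, |S3| = 4.
|S1∩S2| = 4.6.
|S1∩S3| = 0.
|S2∩S3| = 0 (no overlap).
|S1∩S2∩S3| = 0.
|S1 ∪ S2 ∪ S3| = 29.5 − 4.6 + 0 = 24.90.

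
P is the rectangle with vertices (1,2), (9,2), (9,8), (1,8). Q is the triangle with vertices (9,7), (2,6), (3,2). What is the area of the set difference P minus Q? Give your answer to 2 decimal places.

33.50

|P| = 48, |P∩Q| = 14.5.
|P ∖ Q| = |P| − |P∩Q| = 48 − 14.5 = 33.50.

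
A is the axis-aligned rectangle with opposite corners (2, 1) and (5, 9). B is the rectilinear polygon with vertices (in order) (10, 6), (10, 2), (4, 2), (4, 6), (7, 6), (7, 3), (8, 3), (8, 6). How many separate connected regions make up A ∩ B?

A ∩ B is a single connected region.

1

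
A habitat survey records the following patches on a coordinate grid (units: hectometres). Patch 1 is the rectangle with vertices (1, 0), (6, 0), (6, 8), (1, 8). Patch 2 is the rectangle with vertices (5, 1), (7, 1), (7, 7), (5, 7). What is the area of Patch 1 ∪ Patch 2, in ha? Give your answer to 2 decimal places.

By inclusion–exclusion:
Individual areas: |Patch 1| = 40, |Patch 2| = 12.
|Patch 1∩Patch 2|: x∈[5,6], y∈[1,7] → 1·6 = 6.
|Patch 1 ∪ Patch 2| = 52 − 6 = 46.00.

46.00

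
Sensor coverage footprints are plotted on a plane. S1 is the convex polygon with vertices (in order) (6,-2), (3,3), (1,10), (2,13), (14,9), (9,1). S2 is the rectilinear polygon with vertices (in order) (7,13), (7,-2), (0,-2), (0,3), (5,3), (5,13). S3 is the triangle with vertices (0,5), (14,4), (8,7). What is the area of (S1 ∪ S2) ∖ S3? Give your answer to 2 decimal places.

|S1 ∪ S2| = 131.1667.
|(S1 ∪ S2) ∩ S3| = 15.5706.
|(S1 ∪ S2) ∖ S3| = 131.1667 − 15.5706 = 115.60.

115.60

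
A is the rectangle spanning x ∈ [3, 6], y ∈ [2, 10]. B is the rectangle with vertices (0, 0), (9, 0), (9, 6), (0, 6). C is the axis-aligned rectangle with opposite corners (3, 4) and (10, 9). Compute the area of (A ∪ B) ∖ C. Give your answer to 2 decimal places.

|A ∪ B| = 66.
|(A ∪ B) ∩ C| = 21.
|(A ∪ B) ∖ C| = 66 − 21 = 45.00.

45.00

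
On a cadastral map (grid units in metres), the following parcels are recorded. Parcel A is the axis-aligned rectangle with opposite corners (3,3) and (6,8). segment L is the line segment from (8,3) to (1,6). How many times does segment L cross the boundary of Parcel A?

2

The segment meets the boundary at (3,5.143), (6,3.857).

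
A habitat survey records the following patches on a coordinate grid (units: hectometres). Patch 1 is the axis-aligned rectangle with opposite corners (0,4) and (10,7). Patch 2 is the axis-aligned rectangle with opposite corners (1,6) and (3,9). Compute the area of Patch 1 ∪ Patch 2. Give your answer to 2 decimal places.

By inclusion–exclusion:
Individual areas: |Patch 1| = 30, |Patch 2| = 6.
|Patch 1∩Patch 2|: x∈[1,3], y∈[6,7] → 2·1 = 2.
|Patch 1 ∪ Patch 2| = 36 − 2 = 34.00.

34.00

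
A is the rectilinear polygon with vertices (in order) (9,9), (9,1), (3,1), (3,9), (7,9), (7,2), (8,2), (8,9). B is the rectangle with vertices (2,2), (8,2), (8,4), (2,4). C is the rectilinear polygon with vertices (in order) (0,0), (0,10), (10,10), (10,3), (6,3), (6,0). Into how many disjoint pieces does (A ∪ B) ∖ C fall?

(A ∪ B) ∖ C is a single connected region.

1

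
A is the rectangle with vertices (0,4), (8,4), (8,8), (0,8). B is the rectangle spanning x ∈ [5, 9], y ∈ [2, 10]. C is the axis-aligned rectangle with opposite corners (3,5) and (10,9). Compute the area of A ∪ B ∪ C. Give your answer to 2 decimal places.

By inclusion–exclusion:
Individual areas: |A| = 32, |B| = 32, |C| = 28.
|A∩B|: x∈[5,8], y∈[4,8] → 3·4 = 12.
|A∩C|: x∈[3,8], y∈[5,8] → 5·3 = 15.
|B∩C|: x∈[5,9], y∈[5,9] → 4·4 = 16.
|A∩B∩C| = 9.
|A ∪ B ∪ C| = 92 − 43 + 9 = 58.00.

58.00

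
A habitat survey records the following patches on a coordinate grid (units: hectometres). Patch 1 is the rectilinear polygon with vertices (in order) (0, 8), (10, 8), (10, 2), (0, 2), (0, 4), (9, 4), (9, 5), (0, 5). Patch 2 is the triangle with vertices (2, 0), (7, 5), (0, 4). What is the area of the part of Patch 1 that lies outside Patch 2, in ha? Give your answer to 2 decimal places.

|Patch 1| = 51, |Patch 1∩Patch 2| = 9.
|Patch 1 ∖ Patch 2| = |Patch 1| − |Patch 1∩Patch 2| = 51 − 9 = 42.00.

42.00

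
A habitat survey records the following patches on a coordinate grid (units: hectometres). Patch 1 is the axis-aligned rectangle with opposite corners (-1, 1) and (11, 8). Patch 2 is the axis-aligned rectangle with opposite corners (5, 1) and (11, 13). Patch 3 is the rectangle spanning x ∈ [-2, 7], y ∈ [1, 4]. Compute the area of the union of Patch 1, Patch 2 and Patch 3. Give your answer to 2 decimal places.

117.00

By inclusion–exclusion:
Individual areas: |Patch 1| = 84, |Patch 2| = 72, |Patch 3| = 27.
|Patch 1∩Patch 2|: x∈[5,11], y∈[1,8] → 6·7 = 42.
|Patch 1∩Patch 3|: x∈[-1,7], y∈[1,4] → 8·3 = 24.
|Patch 2∩Patch 3|: x∈[5,7], y∈[1,4] → 2·3 = 6.
|Patch 1∩Patch 2∩Patch 3| = 6.
|Patch 1 ∪ Patch 2 ∪ Patch 3| = 183 − 72 + 6 = 117.00.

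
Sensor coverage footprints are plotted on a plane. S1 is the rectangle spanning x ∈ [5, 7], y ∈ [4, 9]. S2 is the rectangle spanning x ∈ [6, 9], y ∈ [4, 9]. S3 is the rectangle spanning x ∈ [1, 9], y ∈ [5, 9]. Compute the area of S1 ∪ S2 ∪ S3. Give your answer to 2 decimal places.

By inclusion–exclusion:
Individual areas: |S1| = 10, |S2| = 15, |S3| = 32.
|S1∩S2|: x∈[6,7], y∈[4,9] → 1·5 = 5.
|S1∩S3|: x∈[5,7], y∈[5,9] → 2·4 = 8.
|S2∩S3|: x∈[6,9], y∈[5,9] → 3·4 = 12.
|S1∩S2∩S3| = 4.
|S1 ∪ S2 ∪ S3| = 57 − 25 + 4 = 36.00.

36.00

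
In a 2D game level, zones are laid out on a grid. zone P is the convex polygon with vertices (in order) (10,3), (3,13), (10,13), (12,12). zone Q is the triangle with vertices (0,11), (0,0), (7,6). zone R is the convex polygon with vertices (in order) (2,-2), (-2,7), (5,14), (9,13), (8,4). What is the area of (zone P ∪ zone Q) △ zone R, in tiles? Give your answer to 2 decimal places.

70.05

|zone P ∪ zone Q| = 83.5.
|(zone P ∪ zone Q) ∩ zone R| = 58.2252.
|(zone P ∪ zone Q) △ zone R| = 83.5 + 103 − 116.4505 = 70.05.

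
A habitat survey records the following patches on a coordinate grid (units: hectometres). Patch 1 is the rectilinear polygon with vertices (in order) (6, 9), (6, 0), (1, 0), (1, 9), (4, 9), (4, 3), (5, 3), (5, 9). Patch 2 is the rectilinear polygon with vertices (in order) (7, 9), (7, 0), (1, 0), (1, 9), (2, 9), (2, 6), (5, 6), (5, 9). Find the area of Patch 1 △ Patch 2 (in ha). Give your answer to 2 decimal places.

18.00

|Patch 1| = 39, |Patch 2| = 45, |Patch 1∩Patch 2| = 33.
|Patch 1 △ Patch 2| = |Patch 1| + |Patch 2| − 2·|Patch 1∩Patch 2| = 39 + 45 − 66 = 18.00.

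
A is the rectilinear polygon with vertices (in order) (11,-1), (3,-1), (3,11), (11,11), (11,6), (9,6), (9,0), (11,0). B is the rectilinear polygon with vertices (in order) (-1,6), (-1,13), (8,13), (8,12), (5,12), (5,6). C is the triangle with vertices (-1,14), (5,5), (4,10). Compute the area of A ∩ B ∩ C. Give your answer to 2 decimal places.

4.67

The intersection is the polygon with vertices (4.333,6), (3,8), (3,10.8), (4,10), (4.8,6).
By the shoelace formula its area is 4.67.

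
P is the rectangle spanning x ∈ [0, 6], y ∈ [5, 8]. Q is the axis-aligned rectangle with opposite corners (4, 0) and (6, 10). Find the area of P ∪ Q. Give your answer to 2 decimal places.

32.00

By inclusion–exclusion:
Individual areas: |P| = 18, |Q| = 20.
|P∩Q|: x∈[4,6], y∈[5,8] → 2·3 = 6.
|P ∪ Q| = 38 − 6 = 32.00.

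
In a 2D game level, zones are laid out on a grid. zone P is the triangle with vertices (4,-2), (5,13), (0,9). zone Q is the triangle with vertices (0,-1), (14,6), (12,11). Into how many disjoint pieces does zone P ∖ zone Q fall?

2

zone P ∖ zone Q splits into 2 disjoint pieces (area 1.695, area 31.2738).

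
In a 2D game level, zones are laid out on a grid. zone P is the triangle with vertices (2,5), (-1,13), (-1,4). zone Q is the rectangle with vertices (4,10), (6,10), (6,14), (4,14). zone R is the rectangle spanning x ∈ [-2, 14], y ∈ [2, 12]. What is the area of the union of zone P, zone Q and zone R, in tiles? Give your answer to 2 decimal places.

164.19

By inclusion–exclusion:
Individual areas: |zone P| = 13.5, |zone Q| = 8, |zone R| = 160.
|zone P∩zone Q| = 0.
|zone P∩zone R| = 13.3125.
|zone Q∩zone R|: x∈[4,6], y∈[10,12] → 2·2 = 4.
|zone P∩zone Q∩zone R| = 0.
|zone P ∪ zone Q ∪ zone R| = 181.5 − 17.3125 + 0 = 164.19.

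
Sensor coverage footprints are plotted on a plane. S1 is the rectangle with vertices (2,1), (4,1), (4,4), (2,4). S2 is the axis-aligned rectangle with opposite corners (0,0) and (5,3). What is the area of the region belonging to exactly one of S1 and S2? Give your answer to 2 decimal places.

13.00

|S1∩S2|: x∈[2,4], y∈[1,3] → 2·2 = 4.
|S1 △ S2| = |S1| + |S2| − 2·|S1∩S2| = 6 + 15 − 8 = 13.00.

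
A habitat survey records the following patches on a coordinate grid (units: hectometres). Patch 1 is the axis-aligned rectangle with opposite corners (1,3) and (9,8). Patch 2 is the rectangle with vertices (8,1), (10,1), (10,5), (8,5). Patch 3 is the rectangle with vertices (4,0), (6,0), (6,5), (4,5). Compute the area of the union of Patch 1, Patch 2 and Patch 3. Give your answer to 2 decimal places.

By inclusion–exclusion:
Individual areas: |Patch 1| = 40, |Patch 2| = 8, |Patch 3| = 10.
|Patch 1∩Patch 2|: x∈[8,9], y∈[3,5] → 1·2 = 2.
|Patch 1∩Patch 3|: x∈[4,6], y∈[3,5] → 2·2 = 4.
|Patch 2∩Patch 3| = 0 (no overlap).
|Patch 1∩Patch 2∩Patch 3| = 0.
|Patch 1 ∪ Patch 2 ∪ Patch 3| = 58 − 6 + 0 = 52.00.

52.00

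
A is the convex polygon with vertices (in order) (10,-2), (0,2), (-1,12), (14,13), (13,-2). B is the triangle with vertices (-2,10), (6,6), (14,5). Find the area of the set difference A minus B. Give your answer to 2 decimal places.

169.17

|A| = 181, |A∩B| = 11.8274.
|A ∖ B| = |A| − |A∩B| = 181 − 11.8274 = 169.17.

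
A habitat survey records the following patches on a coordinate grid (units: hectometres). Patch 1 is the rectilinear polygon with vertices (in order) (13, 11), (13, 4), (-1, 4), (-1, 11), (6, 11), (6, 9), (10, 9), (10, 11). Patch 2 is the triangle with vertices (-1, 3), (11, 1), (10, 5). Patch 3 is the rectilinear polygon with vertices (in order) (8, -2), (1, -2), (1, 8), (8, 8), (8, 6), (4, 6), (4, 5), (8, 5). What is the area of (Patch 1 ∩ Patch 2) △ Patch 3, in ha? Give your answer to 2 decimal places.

|Patch 1 ∩ Patch 2| = 2.875.
|(Patch 1 ∩ Patch 2) ∩ Patch 3| = 1.1136.
|(Patch 1 ∩ Patch 2) △ Patch 3| = 2.875 + 66 − 2.2273 = 66.65.

66.65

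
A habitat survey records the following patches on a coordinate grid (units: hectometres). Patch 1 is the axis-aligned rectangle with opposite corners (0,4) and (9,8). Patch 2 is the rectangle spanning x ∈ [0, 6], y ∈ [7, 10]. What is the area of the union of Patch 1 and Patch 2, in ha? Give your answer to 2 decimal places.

By inclusion–exclusion:
Individual areas: |Patch 1| = 36, |Patch 2| = 18.
|Patch 1∩Patch 2|: x∈[0,6], y∈[7,8] → 6·1 = 6.
|Patch 1 ∪ Patch 2| = 54 − 6 = 48.00.

48.00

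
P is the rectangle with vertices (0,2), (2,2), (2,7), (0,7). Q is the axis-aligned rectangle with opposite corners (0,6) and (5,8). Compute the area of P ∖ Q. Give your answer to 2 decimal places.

8.00

|P∩Q|: x∈[0,2], y∈[6,7] → 2·1 = 2.
|P| = 10.
|P ∖ Q| = |P| − |P∩Q| = 10 − 2 = 8.00.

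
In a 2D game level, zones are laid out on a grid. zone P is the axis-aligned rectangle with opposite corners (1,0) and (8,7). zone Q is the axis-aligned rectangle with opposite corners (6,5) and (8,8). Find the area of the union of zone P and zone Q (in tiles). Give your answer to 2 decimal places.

51.00

By inclusion–exclusion:
Individual areas: |zone P| = 49, |zone Q| = 6.
|zone P∩zone Q|: x∈[6,8], y∈[5,7] → 2·2 = 4.
|zone P ∪ zone Q| = 55 − 4 = 51.00.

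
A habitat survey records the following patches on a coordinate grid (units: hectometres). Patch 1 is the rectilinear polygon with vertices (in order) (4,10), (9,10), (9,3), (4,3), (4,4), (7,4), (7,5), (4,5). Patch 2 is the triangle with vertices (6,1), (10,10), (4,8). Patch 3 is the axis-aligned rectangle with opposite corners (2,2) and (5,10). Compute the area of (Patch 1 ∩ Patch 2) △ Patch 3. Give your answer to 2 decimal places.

|Patch 1 ∩ Patch 2| = 18.5813.
|(Patch 1 ∩ Patch 2) ∩ Patch 3| = 1.881.
|(Patch 1 ∩ Patch 2) △ Patch 3| = 18.5813 + 24 − 3.7619 = 38.82.

38.82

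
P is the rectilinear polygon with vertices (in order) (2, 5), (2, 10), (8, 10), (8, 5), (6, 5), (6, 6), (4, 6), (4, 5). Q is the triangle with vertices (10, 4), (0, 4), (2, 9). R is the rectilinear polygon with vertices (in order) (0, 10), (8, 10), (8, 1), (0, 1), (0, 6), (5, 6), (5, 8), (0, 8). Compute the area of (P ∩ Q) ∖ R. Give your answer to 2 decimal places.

5.39

|P ∩ Q| = 10.75.
|(P ∩ Q) ∩ R| = 5.3625.
|(P ∩ Q) ∖ R| = 10.75 − 5.3625 = 5.39.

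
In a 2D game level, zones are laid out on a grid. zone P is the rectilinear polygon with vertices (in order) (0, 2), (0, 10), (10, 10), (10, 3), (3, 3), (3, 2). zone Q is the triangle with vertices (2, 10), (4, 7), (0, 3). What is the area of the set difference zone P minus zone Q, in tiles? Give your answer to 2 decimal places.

63.00

|zone P| = 73, |zone P∩zone Q| = 10.
|zone P ∖ zone Q| = |zone P| − |zone P∩zone Q| = 73 − 10 = 63.00.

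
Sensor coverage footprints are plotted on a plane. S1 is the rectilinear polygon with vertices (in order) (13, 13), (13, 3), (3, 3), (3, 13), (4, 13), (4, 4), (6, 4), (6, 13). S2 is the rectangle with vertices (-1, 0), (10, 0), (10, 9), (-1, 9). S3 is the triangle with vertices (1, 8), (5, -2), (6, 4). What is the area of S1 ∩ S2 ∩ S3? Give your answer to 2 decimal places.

4.92

The intersection is the polygon with vertices (3,6.4), (4,5.6), (4,4), (6,4), (5.833,3), (3,3).
By the shoelace formula its area is 4.92.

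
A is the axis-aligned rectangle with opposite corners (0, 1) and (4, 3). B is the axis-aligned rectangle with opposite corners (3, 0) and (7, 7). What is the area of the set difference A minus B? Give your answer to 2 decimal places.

6.00

|A∩B|: x∈[3,4], y∈[1,3] → 1·2 = 2.
|A| = 8.
|A ∖ B| = |A| − |A∩B| = 8 − 2 = 6.00.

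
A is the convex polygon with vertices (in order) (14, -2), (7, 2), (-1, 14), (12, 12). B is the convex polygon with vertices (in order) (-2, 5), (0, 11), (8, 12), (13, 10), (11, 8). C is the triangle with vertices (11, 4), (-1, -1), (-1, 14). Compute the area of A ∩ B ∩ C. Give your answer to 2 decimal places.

The intersection is the polygon with vertices (2.261,11.283), (7.241,7.133), (4.067,6.4), (0.923,11.115).
By the shoelace formula its area is 11.83.

11.83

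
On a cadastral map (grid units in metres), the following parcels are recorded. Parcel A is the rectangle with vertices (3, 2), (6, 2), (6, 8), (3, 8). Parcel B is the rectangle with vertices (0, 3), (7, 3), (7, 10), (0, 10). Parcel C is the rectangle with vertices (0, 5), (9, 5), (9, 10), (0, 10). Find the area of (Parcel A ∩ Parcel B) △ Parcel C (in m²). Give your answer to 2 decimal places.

42.00

|Parcel A ∩ Parcel B| = 15.
|(Parcel A ∩ Parcel B) ∩ Parcel C| = 9.
|(Parcel A ∩ Parcel B) △ Parcel C| = 15 + 45 − 18 = 42.00.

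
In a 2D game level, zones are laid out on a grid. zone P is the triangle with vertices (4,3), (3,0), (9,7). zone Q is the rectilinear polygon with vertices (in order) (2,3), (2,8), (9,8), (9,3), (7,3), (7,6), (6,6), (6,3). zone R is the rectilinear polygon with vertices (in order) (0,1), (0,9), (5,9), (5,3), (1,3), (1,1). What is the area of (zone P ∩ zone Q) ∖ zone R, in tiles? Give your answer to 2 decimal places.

|zone P ∩ zone Q| = 2.2262.
|(zone P ∩ zone Q) ∩ zone R| = 0.4.
|(zone P ∩ zone Q) ∖ zone R| = 2.2262 − 0.4 = 1.83.

1.83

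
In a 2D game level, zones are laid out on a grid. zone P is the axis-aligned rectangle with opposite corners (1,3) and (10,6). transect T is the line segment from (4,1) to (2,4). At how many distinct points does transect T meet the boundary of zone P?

1

The segment meets the boundary at (2.667,3).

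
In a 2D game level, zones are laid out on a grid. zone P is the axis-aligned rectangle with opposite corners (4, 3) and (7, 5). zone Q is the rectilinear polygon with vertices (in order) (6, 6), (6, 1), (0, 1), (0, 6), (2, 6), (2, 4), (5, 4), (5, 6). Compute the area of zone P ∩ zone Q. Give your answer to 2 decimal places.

3.00

The intersection is the polygon with vertices (6,5), (6,3), (4,3), (4,4), (5,4), (5,5).
By the shoelace formula its area is 3.00.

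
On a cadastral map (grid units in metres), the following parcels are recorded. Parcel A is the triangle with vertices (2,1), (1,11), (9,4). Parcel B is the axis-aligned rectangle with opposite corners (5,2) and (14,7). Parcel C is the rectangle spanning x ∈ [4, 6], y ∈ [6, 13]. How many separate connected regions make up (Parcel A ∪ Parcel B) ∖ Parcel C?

(Parcel A ∪ Parcel B) ∖ Parcel C is a single connected region.

1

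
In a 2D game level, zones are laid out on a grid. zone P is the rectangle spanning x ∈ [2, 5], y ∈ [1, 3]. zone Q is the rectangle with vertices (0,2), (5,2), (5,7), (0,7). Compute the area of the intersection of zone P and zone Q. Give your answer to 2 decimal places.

3.00

|zone P∩zone Q|: x∈[2,5], y∈[2,3] → 3·1 = 3.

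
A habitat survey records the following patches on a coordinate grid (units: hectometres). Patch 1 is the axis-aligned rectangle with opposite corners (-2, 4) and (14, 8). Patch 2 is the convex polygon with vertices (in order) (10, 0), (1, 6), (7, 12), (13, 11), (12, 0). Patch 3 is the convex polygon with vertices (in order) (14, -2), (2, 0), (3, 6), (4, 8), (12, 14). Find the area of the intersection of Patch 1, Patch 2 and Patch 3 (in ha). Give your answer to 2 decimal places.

The intersection is the polygon with vertices (12.364,4), (4,4), (2.8,4.8), (3,6), (4,8), (12.727,8).
By the shoelace formula its area is 36.98.

36.98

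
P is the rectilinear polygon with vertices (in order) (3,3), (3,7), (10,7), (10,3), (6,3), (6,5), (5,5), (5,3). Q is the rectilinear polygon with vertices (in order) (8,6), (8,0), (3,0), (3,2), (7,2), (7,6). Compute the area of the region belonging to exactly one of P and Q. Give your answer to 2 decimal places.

|P| = 26, |Q| = 14, |P∩Q| = 3.
|P △ Q| = |P| + |Q| − 2·|P∩Q| = 26 + 14 − 6 = 34.00.

34.00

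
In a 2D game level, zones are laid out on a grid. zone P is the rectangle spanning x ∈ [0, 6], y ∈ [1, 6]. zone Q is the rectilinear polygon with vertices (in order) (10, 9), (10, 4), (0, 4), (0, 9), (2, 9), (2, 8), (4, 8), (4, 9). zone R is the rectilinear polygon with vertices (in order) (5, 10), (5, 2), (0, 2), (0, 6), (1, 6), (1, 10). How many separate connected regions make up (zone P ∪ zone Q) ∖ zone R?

(zone P ∪ zone Q) ∖ zone R splits into 2 disjoint pieces (area 33, area 3).

2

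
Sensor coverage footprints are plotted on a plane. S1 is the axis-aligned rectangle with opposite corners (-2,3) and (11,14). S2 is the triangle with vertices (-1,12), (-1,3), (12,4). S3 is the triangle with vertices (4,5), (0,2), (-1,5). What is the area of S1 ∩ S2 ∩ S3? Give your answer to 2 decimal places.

6.45

The intersection is the polygon with vertices (-0.35,3.05), (-1,5), (4,5), (1.6,3.2).
By the shoelace formula its area is 6.45.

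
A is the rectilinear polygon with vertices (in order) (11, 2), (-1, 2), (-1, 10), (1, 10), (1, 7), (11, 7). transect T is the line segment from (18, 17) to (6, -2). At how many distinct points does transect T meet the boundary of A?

2

The segment meets the boundary at (8.526,2), (11,5.917).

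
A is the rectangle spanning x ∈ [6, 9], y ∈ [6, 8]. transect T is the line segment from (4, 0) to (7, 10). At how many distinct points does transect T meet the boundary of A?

2

The segment meets the boundary at (6.4,8), (6,6.667).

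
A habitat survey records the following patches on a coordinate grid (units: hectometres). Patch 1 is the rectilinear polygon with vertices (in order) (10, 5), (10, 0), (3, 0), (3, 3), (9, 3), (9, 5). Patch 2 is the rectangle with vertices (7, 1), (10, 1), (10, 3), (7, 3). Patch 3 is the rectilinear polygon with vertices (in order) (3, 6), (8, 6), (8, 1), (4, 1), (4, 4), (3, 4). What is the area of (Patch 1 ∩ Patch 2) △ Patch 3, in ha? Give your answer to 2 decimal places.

24.00

|Patch 1 ∩ Patch 2| = 6.
|(Patch 1 ∩ Patch 2) ∩ Patch 3| = 2.
|(Patch 1 ∩ Patch 2) △ Patch 3| = 6 + 22 − 4 = 24.00.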